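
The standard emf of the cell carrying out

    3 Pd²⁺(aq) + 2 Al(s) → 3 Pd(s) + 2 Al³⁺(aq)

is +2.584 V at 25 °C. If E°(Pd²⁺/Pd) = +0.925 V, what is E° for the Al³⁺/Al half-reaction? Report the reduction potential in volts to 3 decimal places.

In the reaction as written the Pd²⁺/Pd couple is reduced (cathode) and Al³⁺/Al is oxidized (anode), so E°cell = E°(Pd²⁺/Pd) − E°(Al³⁺/Al).
E°(Al³⁺/Al) = E°(cathode) − E°cell = +0.925 − (+2.584) = −1.659 V.

−1.659 V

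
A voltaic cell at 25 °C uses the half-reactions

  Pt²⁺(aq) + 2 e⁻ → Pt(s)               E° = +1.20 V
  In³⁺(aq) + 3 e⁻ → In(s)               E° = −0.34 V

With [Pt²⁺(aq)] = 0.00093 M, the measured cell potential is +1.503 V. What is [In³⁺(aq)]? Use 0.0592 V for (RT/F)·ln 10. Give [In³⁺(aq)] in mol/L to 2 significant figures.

The Pt²⁺/Pt couple has the larger reduction potential, so it is the cathode: E°cell = +1.20 − (−0.34) = +1.54 V and n = 6.
From the Nernst equation, log Q = n(E° − E)/0.0592 = 6·(+1.54 − (+1.503))/0.0592 = 3.750.
Balancing electrons gives 3 Pt²⁺(aq) + 2 In(s) → 3 Pt(s) + 2 In³⁺(aq); thus Q = [In³⁺(aq)]^2 / [Pt²⁺(aq)]^3.
Isolating [In³⁺(aq)] in Q = 10^{3.750} yields log [In³⁺(aq)] = −2.672, i.e. 0.0021 M.

0.0021 M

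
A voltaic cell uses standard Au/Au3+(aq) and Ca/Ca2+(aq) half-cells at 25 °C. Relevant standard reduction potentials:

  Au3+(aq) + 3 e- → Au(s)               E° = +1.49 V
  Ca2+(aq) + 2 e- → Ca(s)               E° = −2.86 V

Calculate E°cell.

+4.35 V

Of the two couples in this cell, the one with the more positive reduction potential is reduced at the cathode: here that is Au³⁺/Au (+1.49 V); Ca²⁺/Ca (−2.86 V) is the anode.
E°cell = E°(cathode) − E°(anode) = +1.49 − (−2.86) = +4.35 V.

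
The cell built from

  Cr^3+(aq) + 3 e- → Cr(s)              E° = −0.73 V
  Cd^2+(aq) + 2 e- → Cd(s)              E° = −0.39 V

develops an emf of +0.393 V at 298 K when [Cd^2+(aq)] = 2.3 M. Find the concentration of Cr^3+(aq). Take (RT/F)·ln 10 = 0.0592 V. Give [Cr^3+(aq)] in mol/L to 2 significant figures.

0.0072 M

Cd²⁺/Cd is the cathode (higher E°); E°cell = −0.39 − (−0.73) = +0.34 V with n = 6.
Rearranging E = E° − (0.0592/n)·log Q gives log Q = 6(+0.34 − (+0.393))/0.0592 = −5.372.
The balanced reaction is 3 Cd^2+(aq) + 2 Cr(s) → 3 Cd(s) + 2 Cr^3+(aq), so Q = [Cr^3+(aq)]^2 / [Cd^2+(aq)]^3.
Substituting the known concentrations and solving, log [Cr^3+(aq)] = −2.143 and [Cr^3+(aq)] = 0.0072 M.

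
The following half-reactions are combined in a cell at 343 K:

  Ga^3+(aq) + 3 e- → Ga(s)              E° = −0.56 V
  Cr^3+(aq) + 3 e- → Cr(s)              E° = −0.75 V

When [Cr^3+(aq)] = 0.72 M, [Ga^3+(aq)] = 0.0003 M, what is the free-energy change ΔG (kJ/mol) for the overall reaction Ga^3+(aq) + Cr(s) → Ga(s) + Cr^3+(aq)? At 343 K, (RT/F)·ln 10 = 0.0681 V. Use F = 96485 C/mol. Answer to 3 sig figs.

−32.8 kJ/mol

E°cell = −0.56 − (−0.75) = +0.19 V; the balanced reaction transfers n = 3 electrons.
Here Q = [Cr^3+(aq)] / [Ga^3+(aq)] = 2.4×10^3 (log Q = 3.380), giving E = +0.19 − (0.0681/3)·(3.380) = +0.1133 V.
ΔG = −nFE = −(3)(96485)(+0.1133) J/mol = −32.8 kJ/mol.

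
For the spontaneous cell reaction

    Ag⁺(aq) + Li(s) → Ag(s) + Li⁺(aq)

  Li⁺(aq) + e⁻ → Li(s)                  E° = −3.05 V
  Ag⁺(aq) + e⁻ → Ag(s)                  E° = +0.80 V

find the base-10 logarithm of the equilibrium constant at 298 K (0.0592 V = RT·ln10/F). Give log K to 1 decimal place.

log K = 65.0

The Ag⁺/Ag couple is reduced (cathode); E°cell = +0.80 − (−3.05) = +3.85 V with n = 1.
At equilibrium E = 0, so log K = nE°cell / 0.0592 = (1)(+3.85) / 0.0592 = 65.0.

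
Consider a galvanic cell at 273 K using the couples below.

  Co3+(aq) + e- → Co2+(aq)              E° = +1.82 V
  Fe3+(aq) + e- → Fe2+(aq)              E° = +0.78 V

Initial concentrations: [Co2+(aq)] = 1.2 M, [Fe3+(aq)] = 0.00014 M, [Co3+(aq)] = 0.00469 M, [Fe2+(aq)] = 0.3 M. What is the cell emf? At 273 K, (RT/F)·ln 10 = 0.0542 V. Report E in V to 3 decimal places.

Co³⁺/Co²⁺ is reduced (cathode, E° = +1.82 V) and Fe³⁺/Fe²⁺ is oxidized (anode).
The standard potential is +1.82 − (+0.78) = +1.04 V and the balanced reaction transfers n = 1 electron.
The balanced reaction is Co3+(aq) + Fe2+(aq) → Co2+(aq) + Fe3+(aq), so Q = ([Co2+(aq)]·[Fe3+(aq)]) / ([Co3+(aq)]·[Fe2+(aq)]) = 0.119 and log Q = −0.923.
Applying E = E° − (RT ln10/nF)·log Q gives +1.04 − (0.0542/1)(−0.923) = +1.090 V.

+1.090 V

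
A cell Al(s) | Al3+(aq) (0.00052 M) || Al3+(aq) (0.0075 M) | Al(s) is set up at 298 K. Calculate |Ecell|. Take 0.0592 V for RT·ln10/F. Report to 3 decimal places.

For a concentration cell E°cell = 0, since both electrodes use the same couple.
The compartment with the higher Al3+(aq) concentration (0.0075 M) acts as the cathode; ions are reduced there and produced at the dilute (0.00052 M) anode.
With n = 3, Ecell = −(0.0592/3)·log([dilute]/[conc]) = −(0.0592/3)·log(0.00052/0.0075) = +0.023 V.

0.023 V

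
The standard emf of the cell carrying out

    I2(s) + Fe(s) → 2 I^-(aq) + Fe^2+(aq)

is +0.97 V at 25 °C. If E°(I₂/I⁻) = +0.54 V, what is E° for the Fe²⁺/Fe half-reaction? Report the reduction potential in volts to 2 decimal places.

−0.43 V

In the reaction as written the I₂/I⁻ couple is reduced (cathode) and Fe²⁺/Fe is oxidized (anode), so E°cell = E°(I₂/I⁻) − E°(Fe²⁺/Fe).
E°(Fe²⁺/Fe) = E°(cathode) − E°cell = +0.54 − (+0.97) = −0.43 V.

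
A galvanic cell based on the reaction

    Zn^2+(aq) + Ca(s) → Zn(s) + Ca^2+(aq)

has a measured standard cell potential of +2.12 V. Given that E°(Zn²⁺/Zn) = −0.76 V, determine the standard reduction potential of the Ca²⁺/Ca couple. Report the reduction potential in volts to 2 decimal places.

In the reaction as written the Zn²⁺/Zn couple is reduced (cathode) and Ca²⁺/Ca is oxidized (anode), so E°cell = E°(Zn²⁺/Zn) − E°(Ca²⁺/Ca).
E°(Ca²⁺/Ca) = E°(cathode) − E°cell = −0.76 − (+2.12) = −2.88 V.

−2.88 V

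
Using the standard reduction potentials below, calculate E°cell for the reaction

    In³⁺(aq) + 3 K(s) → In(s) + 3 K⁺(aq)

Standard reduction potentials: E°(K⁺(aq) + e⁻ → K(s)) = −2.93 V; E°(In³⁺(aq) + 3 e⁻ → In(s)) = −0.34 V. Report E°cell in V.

+2.59 V

In³⁺(aq) gains electrons, so the In³⁺/In couple is the cathode; the K⁺/K couple is the anode.
E°cell = E°(cathode) − E°(anode) = −0.34 − (−2.93) = +2.59 V.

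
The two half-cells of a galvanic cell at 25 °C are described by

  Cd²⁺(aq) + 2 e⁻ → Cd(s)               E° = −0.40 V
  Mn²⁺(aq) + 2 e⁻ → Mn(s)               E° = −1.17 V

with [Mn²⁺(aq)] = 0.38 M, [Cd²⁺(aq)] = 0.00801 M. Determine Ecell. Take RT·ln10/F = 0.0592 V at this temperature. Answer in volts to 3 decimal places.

+0.720 V

The Cd²⁺/Cd couple has the more positive E°, so it is the cathode; Mn²⁺/Mn is the anode.
E°cell = −0.40 − (−1.17) = +0.77 V, with n = 2 electrons transferred.
For the overall reaction Cd²⁺(aq) + Mn(s) → Cd(s) + Mn²⁺(aq), Q = [Mn²⁺(aq)] / [Cd²⁺(aq)] = 47.4, giving log Q = 1.676.
Applying E = E° − (RT ln10/nF)·log Q gives +0.77 − (0.0592/2)(1.676) = +0.720 V.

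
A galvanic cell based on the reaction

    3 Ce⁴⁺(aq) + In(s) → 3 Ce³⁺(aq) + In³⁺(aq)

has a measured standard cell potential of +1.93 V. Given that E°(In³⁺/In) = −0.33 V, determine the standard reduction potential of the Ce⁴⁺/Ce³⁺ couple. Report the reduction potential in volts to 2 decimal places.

+1.60 V

In the reaction as written the Ce⁴⁺/Ce³⁺ couple is reduced (cathode) and In³⁺/In is oxidized (anode), so E°cell = E°(Ce⁴⁺/Ce³⁺) − E°(In³⁺/In).
E°(Ce⁴⁺/Ce³⁺) = E°cell + E°(anode) = +1.93 + (−0.33) = +1.60 V.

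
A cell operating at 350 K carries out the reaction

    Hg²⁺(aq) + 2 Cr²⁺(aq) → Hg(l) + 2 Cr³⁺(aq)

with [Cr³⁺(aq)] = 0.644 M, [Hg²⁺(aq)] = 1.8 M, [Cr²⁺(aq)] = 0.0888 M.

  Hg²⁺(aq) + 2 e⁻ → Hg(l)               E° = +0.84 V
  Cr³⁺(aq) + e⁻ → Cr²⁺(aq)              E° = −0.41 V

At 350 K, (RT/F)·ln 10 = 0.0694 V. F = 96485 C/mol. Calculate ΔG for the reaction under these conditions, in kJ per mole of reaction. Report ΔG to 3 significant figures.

The standard cell potential is +0.84 − (−0.41) = +1.25 V, with n = 2 electrons in the balanced equation.
Here Q = [Cr³⁺(aq)]^2 / ([Hg²⁺(aq)]·[Cr²⁺(aq)]^2) = 29.2 (log Q = 1.466), giving E = +1.25 − (0.0694/2)·(1.466) = +1.1991 V.
Then ΔG = −nFE = −2 × 96485 × +1.1991 J/mol = −231 kJ/mol.

−231 kJ/mol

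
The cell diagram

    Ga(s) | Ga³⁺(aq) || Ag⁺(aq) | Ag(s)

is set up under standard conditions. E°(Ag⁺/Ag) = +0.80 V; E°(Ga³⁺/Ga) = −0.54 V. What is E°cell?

+1.34 V

By convention the left-hand electrode in cell notation is the anode (oxidation) and the right-hand electrode is the cathode (reduction).
E°cell = E°(right) − E°(left) = +0.80 − (−0.54) = +1.34 V.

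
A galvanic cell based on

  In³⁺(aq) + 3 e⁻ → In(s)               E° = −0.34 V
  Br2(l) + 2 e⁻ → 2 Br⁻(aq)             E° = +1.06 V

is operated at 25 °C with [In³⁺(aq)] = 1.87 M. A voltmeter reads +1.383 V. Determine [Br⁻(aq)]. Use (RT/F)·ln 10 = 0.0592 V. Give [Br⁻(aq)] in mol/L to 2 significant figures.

1.6 M

Br₂/Br⁻ is the cathode (higher E°); E°cell = +1.06 − (−0.34) = +1.40 V with n = 6.
Since E = E° − (0.0592/n)·log Q, log Q = n(E° − E)/0.0592 = 1.723.
For 3 Br2(l) + 2 In(s) → 6 Br⁻(aq) + 2 In³⁺(aq), the reaction quotient is Q = [Br⁻(aq)]^6·[In³⁺(aq)]^2.
Substituting the known concentrations and solving, log [Br⁻(aq)] = 0.197 and [Br⁻(aq)] = 1.6 M.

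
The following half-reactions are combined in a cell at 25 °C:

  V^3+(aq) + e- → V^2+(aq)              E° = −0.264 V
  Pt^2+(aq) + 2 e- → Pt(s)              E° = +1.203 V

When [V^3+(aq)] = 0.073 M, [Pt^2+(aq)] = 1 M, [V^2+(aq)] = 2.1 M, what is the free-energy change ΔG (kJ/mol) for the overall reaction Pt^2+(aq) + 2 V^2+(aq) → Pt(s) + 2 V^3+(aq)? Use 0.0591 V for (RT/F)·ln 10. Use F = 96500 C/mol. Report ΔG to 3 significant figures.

E°cell = +1.203 − (−0.264) = +1.467 V; the balanced reaction transfers n = 2 electrons.
Here Q = [V^3+(aq)]^2 / ([Pt^2+(aq)]·[V^2+(aq)]^2) = 0.00121 (log Q = −2.918), giving E = +1.467 − (0.0591/2)·(−2.918) = +1.5532 V.
ΔG = −nFE = −(2)(96500)(+1.5532) J/mol = −300 kJ/mol.

−300 kJ/mol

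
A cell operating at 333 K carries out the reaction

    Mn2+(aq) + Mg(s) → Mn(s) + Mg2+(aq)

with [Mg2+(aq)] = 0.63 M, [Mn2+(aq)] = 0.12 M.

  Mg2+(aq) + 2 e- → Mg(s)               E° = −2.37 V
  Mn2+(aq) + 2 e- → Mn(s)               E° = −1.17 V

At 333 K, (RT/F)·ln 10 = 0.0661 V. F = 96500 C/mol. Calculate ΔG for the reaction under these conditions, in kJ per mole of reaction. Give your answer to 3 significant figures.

With Mn²⁺/Mn reduced at the cathode, E°cell = −1.17 − (−2.37) = +1.20 V and n = 2.
Here Q = [Mg2+(aq)] / [Mn2+(aq)] = 5.25 (log Q = 0.720), giving E = +1.20 − (0.0661/2)·(0.720) = +1.1762 V.
Then ΔG = −nFE = −2 × 96500 × +1.1762 J/mol = −227 kJ/mol.

−227 kJ/mol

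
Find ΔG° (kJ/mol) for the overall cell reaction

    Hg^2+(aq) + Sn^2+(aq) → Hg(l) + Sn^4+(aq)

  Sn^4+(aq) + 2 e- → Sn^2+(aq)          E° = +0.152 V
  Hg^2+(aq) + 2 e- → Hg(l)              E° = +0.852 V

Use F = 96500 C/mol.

In the reaction as written Hg^2+(aq) is reduced, so the Hg²⁺/Hg couple is the cathode and Sn⁴⁺/Sn²⁺ is the anode.
E°cell = +0.852 − (+0.152) = +0.700 V; balancing electrons gives n = 2.
ΔG° = −nFE°cell = −(2)(96500)(+0.700) J/mol = −135 kJ/mol.

−135 kJ/mol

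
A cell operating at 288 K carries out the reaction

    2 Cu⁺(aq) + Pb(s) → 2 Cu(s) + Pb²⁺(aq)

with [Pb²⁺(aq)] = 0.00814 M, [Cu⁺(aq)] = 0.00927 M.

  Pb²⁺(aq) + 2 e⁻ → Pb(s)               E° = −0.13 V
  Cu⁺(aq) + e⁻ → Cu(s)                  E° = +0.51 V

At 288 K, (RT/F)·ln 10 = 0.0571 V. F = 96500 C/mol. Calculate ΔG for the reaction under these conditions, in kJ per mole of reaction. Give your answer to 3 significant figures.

The standard cell potential is +0.51 − (−0.13) = +0.64 V, with n = 2 electrons in the balanced equation.
Q = [Pb²⁺(aq)] / [Cu⁺(aq)]^2 = 94.7, so log Q = 1.976 and E = +0.64 − (0.0571/2)(1.976) = +0.5836 V.
ΔG = −nFE = −(2)(96500)(+0.5836) J/mol = −113 kJ/mol.

−113 kJ/mol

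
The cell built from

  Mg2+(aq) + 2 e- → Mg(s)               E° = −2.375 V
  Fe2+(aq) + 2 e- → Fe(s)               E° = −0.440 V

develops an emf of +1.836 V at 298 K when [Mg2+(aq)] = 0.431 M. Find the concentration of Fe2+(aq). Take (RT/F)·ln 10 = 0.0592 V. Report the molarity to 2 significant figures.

0.00019 M

Fe²⁺/Fe is the cathode (higher E°); E°cell = −0.440 − (−2.375) = +1.935 V with n = 2.
Rearranging E = E° − (0.0592/n)·log Q gives log Q = 2(+1.935 − (+1.836))/0.0592 = 3.345.
Balancing electrons gives Fe2+(aq) + Mg(s) → Fe(s) + Mg2+(aq); thus Q = [Mg2+(aq)] / [Fe2+(aq)].
Isolating [Fe2+(aq)] in Q = 10^{3.345} yields log [Fe2+(aq)] = −3.711, i.e. 0.00019 M.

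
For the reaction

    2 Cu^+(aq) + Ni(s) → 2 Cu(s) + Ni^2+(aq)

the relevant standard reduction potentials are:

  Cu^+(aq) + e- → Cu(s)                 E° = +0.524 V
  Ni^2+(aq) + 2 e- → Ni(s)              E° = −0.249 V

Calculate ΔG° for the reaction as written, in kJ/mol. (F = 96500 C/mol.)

−149 kJ/mol

In the reaction as written Cu^+(aq) is reduced, so the Cu⁺/Cu couple is the cathode and Ni²⁺/Ni is the anode.
E°cell = +0.524 − (−0.249) = +0.773 V; balancing electrons gives n = 2.
ΔG° = −nFE°cell = −(2)(96500)(+0.773) J/mol = −149 kJ/mol.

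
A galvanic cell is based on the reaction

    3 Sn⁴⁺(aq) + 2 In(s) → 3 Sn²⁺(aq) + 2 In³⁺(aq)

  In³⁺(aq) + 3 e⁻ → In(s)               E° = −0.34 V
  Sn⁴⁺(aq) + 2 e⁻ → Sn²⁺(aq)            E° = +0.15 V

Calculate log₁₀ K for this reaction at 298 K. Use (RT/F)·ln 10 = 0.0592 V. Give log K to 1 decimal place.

The Sn⁴⁺/Sn²⁺ couple is reduced (cathode); E°cell = +0.15 − (−0.34) = +0.49 V with n = 6.
At equilibrium E = 0, so log K = nE°cell / 0.0592 = (6)(+0.49) / 0.0592 = 49.7.

log K = 49.7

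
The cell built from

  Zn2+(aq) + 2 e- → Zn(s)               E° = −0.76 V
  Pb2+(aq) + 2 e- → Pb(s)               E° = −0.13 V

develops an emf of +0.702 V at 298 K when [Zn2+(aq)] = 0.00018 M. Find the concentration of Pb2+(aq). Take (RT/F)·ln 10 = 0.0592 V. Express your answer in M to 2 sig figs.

0.049 M

Pb²⁺/Pb is the cathode (higher E°); E°cell = −0.13 − (−0.76) = +0.63 V with n = 2.
Since E = E° − (0.0592/n)·log Q, log Q = n(E° − E)/0.0592 = −2.432.
For Pb2+(aq) + Zn(s) → Pb(s) + Zn2+(aq), the reaction quotient is Q = [Zn2+(aq)] / [Pb2+(aq)].
Solving for the unknown gives log [Pb2+(aq)] = −1.313, so [Pb2+(aq)] ≈ 0.049 M.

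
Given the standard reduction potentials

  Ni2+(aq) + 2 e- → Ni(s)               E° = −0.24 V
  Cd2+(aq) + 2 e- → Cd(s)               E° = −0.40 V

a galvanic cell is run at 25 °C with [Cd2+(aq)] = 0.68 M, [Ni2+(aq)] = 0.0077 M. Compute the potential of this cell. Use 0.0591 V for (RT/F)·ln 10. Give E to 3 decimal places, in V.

The Ni²⁺/Ni couple has the more positive E°, so it is the cathode; Cd²⁺/Cd is the anode.
E°cell = E°cat − E°an = −0.24 − (−0.40) = +0.16 V; n = 2.
For the overall reaction Ni2+(aq) + Cd(s) → Ni(s) + Cd2+(aq), Q = [Cd2+(aq)] / [Ni2+(aq)] = 88.3, giving log Q = 1.946.
By the Nernst equation, E = +0.16 − (0.0591/2)·(1.946) = +0.102 V.

+0.102 V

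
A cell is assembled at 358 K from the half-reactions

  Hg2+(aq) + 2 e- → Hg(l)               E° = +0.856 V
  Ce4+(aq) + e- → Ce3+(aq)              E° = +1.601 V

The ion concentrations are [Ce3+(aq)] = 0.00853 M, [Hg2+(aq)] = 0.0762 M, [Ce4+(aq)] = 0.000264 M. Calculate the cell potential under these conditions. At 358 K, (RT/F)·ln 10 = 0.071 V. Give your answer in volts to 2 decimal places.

+0.68 V

Ce⁴⁺/Ce³⁺ is reduced (cathode, E° = +1.601 V) and Hg²⁺/Hg is oxidized (anode).
The standard potential is +1.601 − (+0.856) = +0.745 V and the balanced reaction transfers n = 2 electrons.
Balancing gives 2 Ce4+(aq) + Hg(l) → 2 Ce3+(aq) + Hg2+(aq); hence Q = ([Ce3+(aq)]^2·[Hg2+(aq)]) / [Ce4+(aq)]^2 = 79.6 (log Q = 1.901).
By the Nernst equation, E = +0.745 − (0.071/2)·(1.901) = +0.68 V.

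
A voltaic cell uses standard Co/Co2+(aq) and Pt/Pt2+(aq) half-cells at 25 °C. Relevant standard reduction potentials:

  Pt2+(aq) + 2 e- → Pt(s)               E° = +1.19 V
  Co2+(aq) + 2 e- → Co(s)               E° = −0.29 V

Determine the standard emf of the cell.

+1.48 V

The Pt²⁺/Pt couple has the higher E°, so Pt ion is reduced (cathode) and Co is oxidized (anode).
E°cell = E°(cathode) − E°(anode) = +1.19 − (−0.29) = +1.48 V.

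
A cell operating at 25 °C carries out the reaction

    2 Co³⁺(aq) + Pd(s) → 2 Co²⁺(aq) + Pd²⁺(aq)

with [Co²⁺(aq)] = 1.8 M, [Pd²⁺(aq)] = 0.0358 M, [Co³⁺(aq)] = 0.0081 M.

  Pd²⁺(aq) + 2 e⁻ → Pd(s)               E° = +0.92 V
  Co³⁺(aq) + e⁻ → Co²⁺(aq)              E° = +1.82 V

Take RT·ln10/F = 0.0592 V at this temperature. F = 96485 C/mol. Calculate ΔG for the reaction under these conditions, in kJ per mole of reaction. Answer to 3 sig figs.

E°cell = +1.82 − (+0.92) = +0.90 V; the balanced reaction transfers n = 2 electrons.
Here Q = ([Co²⁺(aq)]^2·[Pd²⁺(aq)]) / [Co³⁺(aq)]^2 = 1.77×10^3 (log Q = 3.247), giving E = +0.90 − (0.0592/2)·(3.247) = +0.8039 V.
ΔG = −nFE = −(2)(96485)(+0.8039) J/mol = −155 kJ/mol.

−155 kJ/mol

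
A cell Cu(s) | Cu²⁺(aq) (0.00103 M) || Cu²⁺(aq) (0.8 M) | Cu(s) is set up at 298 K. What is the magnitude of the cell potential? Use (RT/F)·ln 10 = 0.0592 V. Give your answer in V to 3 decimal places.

0.086 V

For a concentration cell E°cell = 0, since both electrodes use the same couple.
The compartment with the higher Cu²⁺(aq) concentration (0.8 M) acts as the cathode; ions are reduced there and produced at the dilute (0.00103 M) anode.
With n = 2, Ecell = −(0.0592/2)·log([dilute]/[conc]) = −(0.0592/2)·log(0.00103/0.8) = +0.086 V.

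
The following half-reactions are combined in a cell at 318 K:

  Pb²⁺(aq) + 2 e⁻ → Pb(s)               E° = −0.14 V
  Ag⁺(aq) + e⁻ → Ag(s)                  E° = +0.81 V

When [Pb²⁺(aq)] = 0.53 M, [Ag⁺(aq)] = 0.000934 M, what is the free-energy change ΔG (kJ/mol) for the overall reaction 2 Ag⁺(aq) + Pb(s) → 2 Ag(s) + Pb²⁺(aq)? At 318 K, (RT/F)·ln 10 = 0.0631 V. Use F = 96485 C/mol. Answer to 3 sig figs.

The standard cell potential is +0.81 − (−0.14) = +0.95 V, with n = 2 electrons in the balanced equation.
The reaction quotient is [Pb²⁺(aq)] / [Ag⁺(aq)]^2 = 6.08×10^5; by Nernst, E = +0.95 − (0.0631/2)(5.784) = +0.7675 V.
ΔG = −nFE = −(2)(96485)(+0.7675) J/mol = −148 kJ/mol.

−148 kJ/mol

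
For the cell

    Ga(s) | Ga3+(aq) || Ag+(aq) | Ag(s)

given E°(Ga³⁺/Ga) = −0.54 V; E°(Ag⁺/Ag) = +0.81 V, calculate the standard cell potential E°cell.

By convention the left-hand electrode in cell notation is the anode (oxidation) and the right-hand electrode is the cathode (reduction).
E°cell = E°(right) − E°(left) = +0.81 − (−0.54) = +1.35 V.

+1.35 V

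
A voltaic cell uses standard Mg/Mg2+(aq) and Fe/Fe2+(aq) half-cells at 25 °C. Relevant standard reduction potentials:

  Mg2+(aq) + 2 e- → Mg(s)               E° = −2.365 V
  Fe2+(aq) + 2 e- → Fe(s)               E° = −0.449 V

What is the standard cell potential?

The Fe²⁺/Fe couple has the higher E°, so Fe ion is reduced (cathode) and Mg is oxidized (anode).
E°cell = E°(cathode) − E°(anode) = −0.449 − (−2.365) = +1.916 V.

+1.916 V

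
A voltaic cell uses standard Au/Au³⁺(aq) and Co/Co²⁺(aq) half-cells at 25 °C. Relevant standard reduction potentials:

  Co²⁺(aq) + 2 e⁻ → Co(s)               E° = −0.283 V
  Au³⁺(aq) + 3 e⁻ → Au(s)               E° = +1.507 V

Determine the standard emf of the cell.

+1.790 V

The Au³⁺/Au couple has the higher E°, so Au ion is reduced (cathode) and Co is oxidized (anode).
E°cell = E°(cathode) − E°(anode) = +1.507 − (−0.283) = +1.790 V.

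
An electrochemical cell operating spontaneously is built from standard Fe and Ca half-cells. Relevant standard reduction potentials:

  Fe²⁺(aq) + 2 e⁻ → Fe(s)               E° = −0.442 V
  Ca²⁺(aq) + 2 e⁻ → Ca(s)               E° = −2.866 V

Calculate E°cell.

The Fe²⁺/Fe couple has the higher E°, so Fe ion is reduced (cathode) and Ca is oxidized (anode).
E°cell = E°(cathode) − E°(anode) = −0.442 − (−2.866) = +2.424 V.

+2.424 V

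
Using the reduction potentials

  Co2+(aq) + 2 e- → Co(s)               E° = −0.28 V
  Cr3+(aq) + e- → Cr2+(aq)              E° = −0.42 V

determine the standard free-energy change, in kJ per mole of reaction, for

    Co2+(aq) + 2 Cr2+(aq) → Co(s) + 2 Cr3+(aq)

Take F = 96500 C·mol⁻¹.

−27.0 kJ/mol

In the reaction as written Co2+(aq) is reduced, so the Co²⁺/Co couple is the cathode and Cr³⁺/Cr²⁺ is the anode.
E°cell = −0.28 − (−0.42) = +0.14 V; balancing electrons gives n = 2.
ΔG° = −nFE°cell = −(2)(96500)(+0.14) J/mol = −27.0 kJ/mol.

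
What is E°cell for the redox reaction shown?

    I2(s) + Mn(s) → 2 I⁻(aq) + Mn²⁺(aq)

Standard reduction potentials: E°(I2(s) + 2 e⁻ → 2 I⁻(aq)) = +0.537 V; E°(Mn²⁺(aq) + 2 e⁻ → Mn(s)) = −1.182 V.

+1.719 V

In the reaction as written, I2(s) is reduced (cathode) and Mn²⁺(aq) is produced by oxidation at the anode.
E°cell = E°(cathode) − E°(anode) = +0.537 − (−1.182) = +1.719 V.
The positive value indicates the reaction is spontaneous as written.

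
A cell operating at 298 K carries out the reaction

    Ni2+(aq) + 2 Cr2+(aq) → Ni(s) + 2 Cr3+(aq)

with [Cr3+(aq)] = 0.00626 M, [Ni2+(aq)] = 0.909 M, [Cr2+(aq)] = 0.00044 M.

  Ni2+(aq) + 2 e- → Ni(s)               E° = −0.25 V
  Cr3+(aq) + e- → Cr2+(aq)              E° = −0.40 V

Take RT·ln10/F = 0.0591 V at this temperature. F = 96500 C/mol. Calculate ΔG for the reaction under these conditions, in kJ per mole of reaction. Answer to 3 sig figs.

The standard cell potential is −0.25 − (−0.40) = +0.15 V, with n = 2 electrons in the balanced equation.
Here Q = [Cr3+(aq)]^2 / ([Ni2+(aq)]·[Cr2+(aq)]^2) = 223 (log Q = 2.348), giving E = +0.15 − (0.0591/2)·(2.348) = +0.0806 V.
ΔG = −nFE = −(2)(96500)(+0.0806) J/mol = −15.6 kJ/mol.

−15.6 kJ/mol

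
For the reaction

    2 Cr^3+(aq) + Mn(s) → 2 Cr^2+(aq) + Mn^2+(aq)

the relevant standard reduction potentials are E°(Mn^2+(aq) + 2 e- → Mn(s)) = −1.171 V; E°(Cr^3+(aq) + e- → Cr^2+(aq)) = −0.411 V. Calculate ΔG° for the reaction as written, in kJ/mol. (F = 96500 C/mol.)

−147 kJ/mol

In the reaction as written Cr^3+(aq) is reduced, so the Cr³⁺/Cr²⁺ couple is the cathode and Mn²⁺/Mn is the anode.
E°cell = −0.411 − (−1.171) = +0.760 V; balancing electrons gives n = 2.
ΔG° = −nFE°cell = −(2)(96500)(+0.760) J/mol = −147 kJ/mol.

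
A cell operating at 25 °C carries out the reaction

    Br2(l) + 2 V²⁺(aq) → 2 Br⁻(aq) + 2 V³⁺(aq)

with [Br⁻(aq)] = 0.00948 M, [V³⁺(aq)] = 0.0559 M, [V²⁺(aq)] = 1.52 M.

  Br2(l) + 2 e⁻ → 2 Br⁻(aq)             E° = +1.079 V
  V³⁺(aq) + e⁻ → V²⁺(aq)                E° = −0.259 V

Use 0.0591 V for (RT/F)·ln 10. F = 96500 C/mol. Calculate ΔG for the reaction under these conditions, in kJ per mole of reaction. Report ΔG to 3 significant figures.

The standard cell potential is +1.079 − (−0.259) = +1.338 V, with n = 2 electrons in the balanced equation.
Here Q = ([Br⁻(aq)]^2·[V³⁺(aq)]^2) / [V²⁺(aq)]^2 = 1.22×10^−7 (log Q = −6.915), giving E = +1.338 − (0.0591/2)·(−6.915) = +1.5423 V.
Then ΔG = −nFE = −2 × 96500 × +1.5423 J/mol = −298 kJ/mol.

−298 kJ/mol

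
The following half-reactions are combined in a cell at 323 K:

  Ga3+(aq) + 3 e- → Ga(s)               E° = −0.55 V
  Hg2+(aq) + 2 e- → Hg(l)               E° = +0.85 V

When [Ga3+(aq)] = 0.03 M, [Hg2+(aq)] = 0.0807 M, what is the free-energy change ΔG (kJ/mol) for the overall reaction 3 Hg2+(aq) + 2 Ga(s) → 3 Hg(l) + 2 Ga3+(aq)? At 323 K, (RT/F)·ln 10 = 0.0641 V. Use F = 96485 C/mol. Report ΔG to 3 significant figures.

−809 kJ/mol

With Hg²⁺/Hg reduced at the cathode, E°cell = +0.85 − (−0.55) = +1.40 V and n = 6.
Q = [Ga3+(aq)]^2 / [Hg2+(aq)]^3 = 1.71, so log Q = 0.234 and E = +1.40 − (0.0641/6)(0.234) = +1.3975 V.
Finally ΔG = −nFE = −(6)(96485 C/mol)(+1.3975 V) = −809 kJ/mol.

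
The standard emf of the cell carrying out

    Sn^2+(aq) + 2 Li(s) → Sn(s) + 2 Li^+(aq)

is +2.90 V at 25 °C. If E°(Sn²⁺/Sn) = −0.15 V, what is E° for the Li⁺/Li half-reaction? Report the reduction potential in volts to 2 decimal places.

In the reaction as written the Sn²⁺/Sn couple is reduced (cathode) and Li⁺/Li is oxidized (anode), so E°cell = E°(Sn²⁺/Sn) − E°(Li⁺/Li).
E°(Li⁺/Li) = E°(cathode) − E°cell = −0.15 − (+2.90) = −3.05 V.

−3.05 V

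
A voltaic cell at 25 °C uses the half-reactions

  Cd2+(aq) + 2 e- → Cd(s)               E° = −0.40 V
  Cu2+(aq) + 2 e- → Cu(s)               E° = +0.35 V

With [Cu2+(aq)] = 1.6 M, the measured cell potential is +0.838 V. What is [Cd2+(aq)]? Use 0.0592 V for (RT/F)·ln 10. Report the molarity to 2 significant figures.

The Cu²⁺/Cu couple has the larger reduction potential, so it is the cathode: E°cell = +0.35 − (−0.40) = +0.75 V and n = 2.
From the Nernst equation, log Q = n(E° − E)/0.0592 = 2·(+0.75 − (+0.838))/0.0592 = −2.973.
For Cu2+(aq) + Cd(s) → Cu(s) + Cd2+(aq), the reaction quotient is Q = [Cd2+(aq)] / [Cu2+(aq)].
Solving for the unknown gives log [Cd2+(aq)] = −2.769, so [Cd2+(aq)] ≈ 0.0017 M.

0.0017 M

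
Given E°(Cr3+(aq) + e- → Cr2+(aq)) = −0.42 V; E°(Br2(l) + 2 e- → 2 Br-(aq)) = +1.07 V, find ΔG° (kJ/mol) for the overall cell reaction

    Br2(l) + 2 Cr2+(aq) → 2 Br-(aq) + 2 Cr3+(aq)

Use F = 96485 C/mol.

In the reaction as written Br2(l) is reduced, so the Br₂/Br⁻ couple is the cathode and Cr³⁺/Cr²⁺ is the anode.
E°cell = +1.07 − (−0.42) = +1.49 V; balancing electrons gives n = 2.
ΔG° = −nFE°cell = −(2)(96485)(+1.49) J/mol = −288 kJ/mol.

−288 kJ/mol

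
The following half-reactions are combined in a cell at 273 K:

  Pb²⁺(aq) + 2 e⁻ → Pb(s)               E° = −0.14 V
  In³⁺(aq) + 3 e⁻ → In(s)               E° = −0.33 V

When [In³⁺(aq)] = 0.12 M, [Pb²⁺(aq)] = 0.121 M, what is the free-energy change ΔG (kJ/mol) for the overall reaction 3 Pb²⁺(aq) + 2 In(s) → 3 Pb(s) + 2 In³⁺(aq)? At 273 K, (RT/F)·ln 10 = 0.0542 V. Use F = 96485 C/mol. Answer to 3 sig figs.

E°cell = −0.14 − (−0.33) = +0.19 V; the balanced reaction transfers n = 6 electrons.
Q = [In³⁺(aq)]^2 / [Pb²⁺(aq)]^3 = 8.13, so log Q = 0.910 and E = +0.19 − (0.0542/6)(0.910) = +0.1818 V.
ΔG = −nFE = −(6)(96485)(+0.1818) J/mol = −105 kJ/mol.

−105 kJ/mol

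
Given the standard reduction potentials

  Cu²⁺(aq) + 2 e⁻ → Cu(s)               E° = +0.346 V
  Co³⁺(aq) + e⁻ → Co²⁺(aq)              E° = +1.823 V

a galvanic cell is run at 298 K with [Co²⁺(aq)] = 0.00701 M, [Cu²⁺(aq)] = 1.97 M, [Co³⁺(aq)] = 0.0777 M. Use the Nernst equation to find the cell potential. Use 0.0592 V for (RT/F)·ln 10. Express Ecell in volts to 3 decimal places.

+1.530 V

The Co³⁺/Co²⁺ couple has the more positive E°, so it is the cathode; Cu²⁺/Cu is the anode.
The standard potential is +1.823 − (+0.346) = +1.477 V and the balanced reaction transfers n = 2 electrons.
Balancing gives 2 Co³⁺(aq) + Cu(s) → 2 Co²⁺(aq) + Cu²⁺(aq); hence Q = ([Co²⁺(aq)]^2·[Cu²⁺(aq)]) / [Co³⁺(aq)]^2 = 0.016 (log Q = −1.795).
Applying E = E° − (RT ln10/nF)·log Q gives +1.477 − (0.0592/2)(−1.795) = +1.530 V.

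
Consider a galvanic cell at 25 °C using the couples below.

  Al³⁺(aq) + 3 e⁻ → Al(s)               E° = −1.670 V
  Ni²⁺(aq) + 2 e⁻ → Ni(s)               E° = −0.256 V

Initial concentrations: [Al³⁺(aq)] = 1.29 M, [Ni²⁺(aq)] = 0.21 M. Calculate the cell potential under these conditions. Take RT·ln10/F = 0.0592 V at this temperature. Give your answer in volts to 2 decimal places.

+1.39 V

Ni²⁺/Ni is reduced (cathode, E° = −0.256 V) and Al³⁺/Al is oxidized (anode).
E°cell = −0.256 − (−1.670) = +1.414 V, with n = 6 electrons transferred.
For the overall reaction 3 Ni²⁺(aq) + 2 Al(s) → 3 Ni(s) + 2 Al³⁺(aq), Q = [Al³⁺(aq)]^2 / [Ni²⁺(aq)]^3 = 180, giving log Q = 2.255.
Applying E = E° − (RT ln10/nF)·log Q gives +1.414 − (0.0592/6)(2.255) = +1.39 V.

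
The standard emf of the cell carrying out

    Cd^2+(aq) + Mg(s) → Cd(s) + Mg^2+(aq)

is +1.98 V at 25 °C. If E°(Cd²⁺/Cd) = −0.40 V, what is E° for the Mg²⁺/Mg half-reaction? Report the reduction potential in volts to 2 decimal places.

−2.38 V

In the reaction as written the Cd²⁺/Cd couple is reduced (cathode) and Mg²⁺/Mg is oxidized (anode), so E°cell = E°(Cd²⁺/Cd) − E°(Mg²⁺/Mg).
E°(Mg²⁺/Mg) = E°(cathode) − E°cell = −0.40 − (+1.98) = −2.38 V.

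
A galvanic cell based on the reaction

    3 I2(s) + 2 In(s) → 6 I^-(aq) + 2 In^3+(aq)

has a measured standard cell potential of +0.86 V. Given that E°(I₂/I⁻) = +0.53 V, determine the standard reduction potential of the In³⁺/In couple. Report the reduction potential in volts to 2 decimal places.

In the reaction as written the I₂/I⁻ couple is reduced (cathode) and In³⁺/In is oxidized (anode), so E°cell = E°(I₂/I⁻) − E°(In³⁺/In).
E°(In³⁺/In) = E°(cathode) − E°cell = +0.53 − (+0.86) = −0.33 V.

−0.33 V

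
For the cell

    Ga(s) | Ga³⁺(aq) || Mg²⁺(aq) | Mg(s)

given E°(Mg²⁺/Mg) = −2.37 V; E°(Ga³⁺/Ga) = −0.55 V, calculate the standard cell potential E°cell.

−1.82 V

By convention the left-hand electrode in cell notation is the anode (oxidation) and the right-hand electrode is the cathode (reduction).
E°cell = E°(right) − E°(left) = −2.37 − (−0.55) = −1.82 V.
The negative sign shows that, as written, the cell would require an external voltage to drive the reaction.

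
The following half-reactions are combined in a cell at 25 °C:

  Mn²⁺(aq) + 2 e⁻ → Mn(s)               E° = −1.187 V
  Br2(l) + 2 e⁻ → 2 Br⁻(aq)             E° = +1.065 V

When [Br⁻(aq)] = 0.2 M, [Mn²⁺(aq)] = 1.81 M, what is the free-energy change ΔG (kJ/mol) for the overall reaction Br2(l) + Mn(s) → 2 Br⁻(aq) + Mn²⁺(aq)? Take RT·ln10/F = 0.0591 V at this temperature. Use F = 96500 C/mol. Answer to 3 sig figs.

−441 kJ/mol

With Br₂/Br⁻ reduced at the cathode, E°cell = +1.065 − (−1.187) = +2.252 V and n = 2.
Q = [Br⁻(aq)]^2·[Mn²⁺(aq)] = 0.0724, so log Q = −1.140 and E = +2.252 − (0.0591/2)(−1.140) = +2.2857 V.
Then ΔG = −nFE = −2 × 96500 × +2.2857 J/mol = −441 kJ/mol.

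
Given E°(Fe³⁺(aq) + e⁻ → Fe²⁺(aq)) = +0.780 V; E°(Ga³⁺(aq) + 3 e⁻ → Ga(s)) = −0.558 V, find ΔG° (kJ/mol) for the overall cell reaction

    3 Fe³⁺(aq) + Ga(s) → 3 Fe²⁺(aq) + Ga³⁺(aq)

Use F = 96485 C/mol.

In the reaction as written Fe³⁺(aq) is reduced, so the Fe³⁺/Fe²⁺ couple is the cathode and Ga³⁺/Ga is the anode.
E°cell = +0.780 − (−0.558) = +1.338 V; balancing electrons gives n = 3.
ΔG° = −nFE°cell = −(3)(96485)(+1.338) J/mol = −387 kJ/mol.

−387 kJ/mol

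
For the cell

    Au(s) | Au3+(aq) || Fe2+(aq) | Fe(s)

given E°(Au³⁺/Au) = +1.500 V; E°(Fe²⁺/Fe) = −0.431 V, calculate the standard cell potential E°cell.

By convention the left-hand electrode in cell notation is the anode (oxidation) and the right-hand electrode is the cathode (reduction).
E°cell = E°(right) − E°(left) = −0.431 − (+1.500) = −1.931 V.
The negative sign shows that, as written, the cell would require an external voltage to drive the reaction.

−1.931 V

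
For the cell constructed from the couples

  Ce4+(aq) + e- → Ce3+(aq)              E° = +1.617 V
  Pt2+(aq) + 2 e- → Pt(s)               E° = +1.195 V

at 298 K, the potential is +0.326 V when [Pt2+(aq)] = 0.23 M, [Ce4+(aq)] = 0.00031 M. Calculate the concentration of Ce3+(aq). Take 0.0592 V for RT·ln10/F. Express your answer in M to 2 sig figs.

The Ce⁴⁺/Ce³⁺ couple has the larger reduction potential, so it is the cathode: E°cell = +1.617 − (+1.195) = +0.422 V and n = 2.
From the Nernst equation, log Q = n(E° − E)/0.0592 = 2·(+0.422 − (+0.326))/0.0592 = 3.243.
The balanced reaction is 2 Ce4+(aq) + Pt(s) → 2 Ce3+(aq) + Pt2+(aq), so Q = ([Ce3+(aq)]^2·[Pt2+(aq)]) / [Ce4+(aq)]^2.
Solving for the unknown gives log [Ce3+(aq)] = −1.568, so [Ce3+(aq)] ≈ 0.027 M.

0.027 M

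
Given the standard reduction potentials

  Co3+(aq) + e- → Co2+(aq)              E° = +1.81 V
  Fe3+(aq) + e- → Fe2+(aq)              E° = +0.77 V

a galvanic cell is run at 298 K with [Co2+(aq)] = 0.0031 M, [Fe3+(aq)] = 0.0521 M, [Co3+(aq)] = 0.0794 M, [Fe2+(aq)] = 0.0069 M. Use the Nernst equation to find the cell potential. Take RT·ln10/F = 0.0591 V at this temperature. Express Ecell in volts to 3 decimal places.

Since E°(Co³⁺/Co²⁺) > E°(Fe³⁺/Fe²⁺), Co³⁺/Co²⁺ serves as the cathode.
E°cell = +1.81 − (+0.77) = +1.04 V, with n = 1 electron transferred.
For the overall reaction Co3+(aq) + Fe2+(aq) → Co2+(aq) + Fe3+(aq), Q = ([Co2+(aq)]·[Fe3+(aq)]) / ([Co3+(aq)]·[Fe2+(aq)]) = 0.295, giving log Q = −0.530.
E = E° − (0.0591/n)·log Q = +1.04 − (0.0591/1)(−0.530) = +1.071 V.

+1.071 V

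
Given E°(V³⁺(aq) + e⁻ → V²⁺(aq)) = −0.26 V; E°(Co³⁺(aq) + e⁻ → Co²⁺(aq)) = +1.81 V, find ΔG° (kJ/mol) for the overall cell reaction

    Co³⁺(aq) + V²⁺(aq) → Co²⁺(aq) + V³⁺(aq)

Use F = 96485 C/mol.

In the reaction as written Co³⁺(aq) is reduced, so the Co³⁺/Co²⁺ couple is the cathode and V³⁺/V²⁺ is the anode.
E°cell = +1.81 − (−0.26) = +2.07 V; balancing electrons gives n = 1.
ΔG° = −nFE°cell = −(1)(96485)(+2.07) J/mol = −200 kJ/mol.

−200 kJ/mol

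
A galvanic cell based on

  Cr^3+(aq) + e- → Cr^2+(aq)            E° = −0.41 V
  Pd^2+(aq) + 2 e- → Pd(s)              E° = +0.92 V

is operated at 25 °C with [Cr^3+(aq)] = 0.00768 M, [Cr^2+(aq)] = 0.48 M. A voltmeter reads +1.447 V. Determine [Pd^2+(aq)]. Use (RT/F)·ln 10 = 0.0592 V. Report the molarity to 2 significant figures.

With Pd²⁺/Pd at the cathode and Cr³⁺/Cr²⁺ at the anode, E°cell = +0.92 − (−0.41) = +1.33 V (n = 2).
Rearranging E = E° − (0.0592/n)·log Q gives log Q = 2(+1.33 − (+1.447))/0.0592 = −3.953.
For Pd^2+(aq) + 2 Cr^2+(aq) → Pd(s) + 2 Cr^3+(aq), the reaction quotient is Q = [Cr^3+(aq)]^2 / ([Pd^2+(aq)]·[Cr^2+(aq)]^2).
Substituting the known concentrations and solving, log [Pd^2+(aq)] = 0.361 and [Pd^2+(aq)] = 2.3 M.

2.3 M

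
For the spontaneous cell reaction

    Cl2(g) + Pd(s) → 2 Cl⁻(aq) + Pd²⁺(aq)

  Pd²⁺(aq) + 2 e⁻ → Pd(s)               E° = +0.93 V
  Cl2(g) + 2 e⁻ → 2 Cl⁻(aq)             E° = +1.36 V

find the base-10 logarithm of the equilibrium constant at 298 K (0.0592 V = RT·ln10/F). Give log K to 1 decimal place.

The Cl₂/Cl⁻ couple is reduced (cathode); E°cell = +1.36 − (+0.93) = +0.43 V with n = 2.
At equilibrium E = 0, so log K = nE°cell / 0.0592 = (2)(+0.43) / 0.0592 = 14.5.

log K = 14.5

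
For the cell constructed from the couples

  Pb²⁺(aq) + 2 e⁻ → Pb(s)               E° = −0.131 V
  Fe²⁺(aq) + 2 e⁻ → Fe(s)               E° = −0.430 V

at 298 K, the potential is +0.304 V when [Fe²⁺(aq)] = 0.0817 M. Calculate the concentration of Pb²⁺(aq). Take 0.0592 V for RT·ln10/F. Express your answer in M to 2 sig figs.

The Pb²⁺/Pb couple has the larger reduction potential, so it is the cathode: E°cell = −0.131 − (−0.430) = +0.299 V and n = 2.
Rearranging E = E° − (0.0592/n)·log Q gives log Q = 2(+0.299 − (+0.304))/0.0592 = −0.169.
Balancing electrons gives Pb²⁺(aq) + Fe(s) → Pb(s) + Fe²⁺(aq); thus Q = [Fe²⁺(aq)] / [Pb²⁺(aq)].
Solving for the unknown gives log [Pb²⁺(aq)] = −0.919, so [Pb²⁺(aq)] ≈ 0.12 M.

0.12 M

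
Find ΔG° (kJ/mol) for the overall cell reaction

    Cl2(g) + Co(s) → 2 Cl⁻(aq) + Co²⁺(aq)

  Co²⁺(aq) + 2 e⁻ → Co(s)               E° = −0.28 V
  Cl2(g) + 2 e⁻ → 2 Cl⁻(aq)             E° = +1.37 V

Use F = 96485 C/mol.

−318 kJ/mol

In the reaction as written Cl2(g) is reduced, so the Cl₂/Cl⁻ couple is the cathode and Co²⁺/Co is the anode.
E°cell = +1.37 − (−0.28) = +1.65 V; balancing electrons gives n = 2.
ΔG° = −nFE°cell = −(2)(96485)(+1.65) J/mol = −318 kJ/mol.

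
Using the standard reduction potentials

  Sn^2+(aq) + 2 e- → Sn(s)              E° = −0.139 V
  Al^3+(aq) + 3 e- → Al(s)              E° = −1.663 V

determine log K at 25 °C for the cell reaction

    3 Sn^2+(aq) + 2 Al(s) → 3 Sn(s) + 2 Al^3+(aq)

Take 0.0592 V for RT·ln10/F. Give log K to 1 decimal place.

The Sn²⁺/Sn couple is reduced (cathode); E°cell = −0.139 − (−1.663) = +1.524 V with n = 6.
At equilibrium E = 0, so log K = nE°cell / 0.0592 = (6)(+1.524) / 0.0592 = 154.5.

log K = 154.5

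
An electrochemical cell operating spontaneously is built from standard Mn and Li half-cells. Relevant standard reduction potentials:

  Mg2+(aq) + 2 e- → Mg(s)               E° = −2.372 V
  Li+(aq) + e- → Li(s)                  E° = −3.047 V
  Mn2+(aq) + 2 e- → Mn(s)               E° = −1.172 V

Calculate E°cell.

+1.875 V

Of the two couples in this cell, the one with the more positive reduction potential is reduced at the cathode: here that is Mn²⁺/Mn (−1.172 V); Li⁺/Li (−3.047 V) is the anode.
E°cell = E°(cathode) − E°(anode) = −1.172 − (−3.047) = +1.875 V.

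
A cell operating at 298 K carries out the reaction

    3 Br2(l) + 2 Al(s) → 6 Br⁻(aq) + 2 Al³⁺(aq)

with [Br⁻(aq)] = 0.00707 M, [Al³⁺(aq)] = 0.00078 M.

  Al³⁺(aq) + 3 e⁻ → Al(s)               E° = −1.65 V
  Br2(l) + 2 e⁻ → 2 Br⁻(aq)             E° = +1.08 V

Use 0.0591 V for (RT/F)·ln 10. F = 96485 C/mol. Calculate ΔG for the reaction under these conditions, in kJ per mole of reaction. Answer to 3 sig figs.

E°cell = +1.08 − (−1.65) = +2.73 V; the balanced reaction transfers n = 6 electrons.
The reaction quotient is [Br⁻(aq)]^6·[Al³⁺(aq)]^2 = 7.6×10^−20; by Nernst, E = +2.73 − (0.0591/6)(−19.119) = +2.9183 V.
Then ΔG = −nFE = −6 × 96485 × +2.9183 J/mol = −1690 kJ/mol.

−1690 kJ/mol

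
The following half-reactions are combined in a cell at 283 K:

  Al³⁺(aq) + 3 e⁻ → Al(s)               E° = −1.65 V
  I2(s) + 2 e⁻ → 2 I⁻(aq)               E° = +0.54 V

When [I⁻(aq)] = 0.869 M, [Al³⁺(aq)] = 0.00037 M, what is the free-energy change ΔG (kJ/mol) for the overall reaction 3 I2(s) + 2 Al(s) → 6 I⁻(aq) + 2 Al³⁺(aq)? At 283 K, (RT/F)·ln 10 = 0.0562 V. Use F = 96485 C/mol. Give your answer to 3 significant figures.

With I₂/I⁻ reduced at the cathode, E°cell = +0.54 − (−1.65) = +2.19 V and n = 6.
Here Q = [I⁻(aq)]^6·[Al³⁺(aq)]^2 = 5.9×10^−8 (log Q = −7.229), giving E = +2.19 − (0.0562/6)·(−7.229) = +2.2577 V.
Then ΔG = −nFE = −6 × 96485 × +2.2577 J/mol = −1310 kJ/mol.

−1310 kJ/mol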